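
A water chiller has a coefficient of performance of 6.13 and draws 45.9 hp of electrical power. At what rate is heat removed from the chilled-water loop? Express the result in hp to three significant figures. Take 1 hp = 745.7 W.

281 hp

Q̇_C = COP × Ẇ = 6.13 × 45.90 = 281.4 hp.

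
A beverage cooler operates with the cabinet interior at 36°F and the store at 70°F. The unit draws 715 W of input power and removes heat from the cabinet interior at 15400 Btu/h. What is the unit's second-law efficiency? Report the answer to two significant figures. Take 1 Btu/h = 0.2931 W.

Converting, Q̇_C = 15400 Btu/h = 4514 W, so COP_actual = Q̇_C/Ẇ = 4514/715.0 = 6.313.
In absolute terms T_C = 275.37 K and T_H = 294.26 K, so ΔT = 18.89 K.
COP_Carnot = T_C/ΔT = 275.37/18.89 = 14.58.
η_II = COP_actual/COP_Carnot = 6.313/14.58 = 0.4330.

0.43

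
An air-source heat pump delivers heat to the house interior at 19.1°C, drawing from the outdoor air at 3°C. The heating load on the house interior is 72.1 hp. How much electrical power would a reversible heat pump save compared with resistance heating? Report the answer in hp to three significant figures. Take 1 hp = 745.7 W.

68.1 hp

In absolute terms T_C = 276.15 K and T_H = 292.25 K, so ΔT = 16.10 K.
COP_Carnot = T_H/ΔT = 292.25/16.10 = 18.15.
Resistance heating needs Ẇ_res = Q̇_H = 72.10 hp; the reversible heat pump needs only Ẇ_hp = Q̇_H/COP = 3.972 hp.
Saving = 72.10 − 3.972 = 68.13 hp.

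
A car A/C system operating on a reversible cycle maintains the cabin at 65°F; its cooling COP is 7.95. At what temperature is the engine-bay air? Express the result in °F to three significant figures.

COP_R = T_C/(T_H − T_C) gives T_H − T_C = T_C/COP.
With T_C = 291.48 K, T_H = 291.48 × (1 + 1/7.95) = 328.15 K.
Converting, 328.15 K = 131.00°F.

131 °F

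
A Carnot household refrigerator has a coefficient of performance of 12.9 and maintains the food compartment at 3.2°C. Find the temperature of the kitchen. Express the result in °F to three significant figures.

COP_R = T_C/(T_H − T_C) gives T_H − T_C = T_C/COP.
With T_C = 276.35 K, T_H = 276.35 × (1 + 1/12.9) = 297.77 K.
Converting, 297.77 K = 76.32°F.

76.3 °F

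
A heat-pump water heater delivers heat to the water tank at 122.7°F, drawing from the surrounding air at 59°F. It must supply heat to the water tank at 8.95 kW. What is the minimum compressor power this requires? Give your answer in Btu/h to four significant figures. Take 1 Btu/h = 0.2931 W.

In absolute terms T_C = 288.15 K and T_H = 323.54 K, so ΔT = 35.39 K.
COP_Carnot = T_H/ΔT = 323.54/35.39 = 9.142.
Ẇ_min = Q̇/COP_Carnot = 8.950/9.142 = 0.9790 kW = 3340 Btu/h.

3340 Btu/h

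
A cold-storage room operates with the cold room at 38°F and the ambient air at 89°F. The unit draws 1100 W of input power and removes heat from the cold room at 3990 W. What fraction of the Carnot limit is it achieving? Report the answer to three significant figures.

COP_actual = Q̇_C/Ẇ = 3990/1100 = 3.627.
In absolute terms T_C = 276.48 K and T_H = 304.82 K, so ΔT = 28.33 K.
COP_Carnot = T_C/ΔT = 276.48/28.33 = 9.758.
η_II = COP_actual/COP_Carnot = 3.627/9.758 = 0.3717.

0.372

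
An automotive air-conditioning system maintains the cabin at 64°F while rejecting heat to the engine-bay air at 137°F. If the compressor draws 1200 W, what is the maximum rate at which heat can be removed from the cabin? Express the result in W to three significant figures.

In absolute terms T_C = 290.93 K and T_H = 331.48 K, so ΔT = 40.56 K.
COP_Carnot = T_C/ΔT = 290.93/40.56 = 7.174.
Q̇_max = COP_Carnot × Ẇ = 7.174 × 1200 W = 8608 W.

8610 W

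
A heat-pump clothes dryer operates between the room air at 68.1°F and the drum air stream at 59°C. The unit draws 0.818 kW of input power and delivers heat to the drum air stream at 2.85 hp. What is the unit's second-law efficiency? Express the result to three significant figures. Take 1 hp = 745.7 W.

0.305

Converting, Q̇_H = 2.850 hp = 2.125 kW, so COP_actual = Q̇_H/Ẇ = 2.125/0.8180 = 2.598.
In absolute terms T_C = 293.21 K and T_H = 332.15 K, so ΔT = 38.94 K.
COP_Carnot = T_H/ΔT = 332.15/38.94 = 8.529.
η_II = COP_actual/COP_Carnot = 2.598/8.529 = 0.3046.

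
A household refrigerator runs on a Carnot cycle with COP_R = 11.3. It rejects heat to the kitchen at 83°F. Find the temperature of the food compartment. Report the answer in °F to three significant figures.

38.9 °F

For a Carnot refrigerator COP_R = T_C/(T_H − T_C), so T_C = COP·T_H/(1 + COP).
With T_H = 301.48 K, T_C = 11.3 × 301.48/12.30 = 276.97 K.
Converting, 276.97 K = 38.88°F.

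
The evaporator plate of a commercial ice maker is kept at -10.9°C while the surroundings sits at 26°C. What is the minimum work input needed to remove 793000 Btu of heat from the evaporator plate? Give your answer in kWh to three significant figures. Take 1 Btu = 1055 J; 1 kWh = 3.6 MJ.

In absolute terms T_C = 262.25 K and T_H = 299.15 K, so ΔT = 36.90 K.
The reversible limit is COP_R = T_C/ΔT = 7.107, so W_min = Q_C/COP = Q_C·ΔT/T_C.
W_min = 793000 × 36.90/262.25 = 111600 Btu = 32.70 kWh.

32.7 kWh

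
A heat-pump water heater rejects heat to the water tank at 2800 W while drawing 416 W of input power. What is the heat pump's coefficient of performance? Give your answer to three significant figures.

6.73

The first law gives Q̇_H = Q̇_C + Ẇ, so the three rates are Q̇_C = 2384, Q̇_H = 2800, Ẇ = 416.0 W.
COP_HP = Q̇_H/Ẇ = 2800/416.0 = 6.731.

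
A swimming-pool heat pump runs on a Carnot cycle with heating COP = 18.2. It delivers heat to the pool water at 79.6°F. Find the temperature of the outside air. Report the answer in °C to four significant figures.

9.983 °C

COP_HP = T_H/(T_H − T_C) gives T_H − T_C = T_H/COP.
With T_H = 299.59 K, T_C = 299.59 × (1 − 1/18.2) = 283.13 K.
Converting, 283.13 K = 9.98°C.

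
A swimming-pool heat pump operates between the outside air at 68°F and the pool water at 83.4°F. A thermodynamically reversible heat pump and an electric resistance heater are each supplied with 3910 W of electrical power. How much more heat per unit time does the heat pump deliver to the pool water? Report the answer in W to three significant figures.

134000 W

In absolute terms T_C = 293.15 K and T_H = 301.71 K, so ΔT = 8.556 K.
COP_Carnot = T_H/ΔT = 301.71/8.556 = 35.26.
The heat pump delivers Q̇_H = COP × Ẇ = 137900 W; the resistance heater delivers Ẇ = 3910 W.
Extra = (COP − 1)·Ẇ = 134000 W.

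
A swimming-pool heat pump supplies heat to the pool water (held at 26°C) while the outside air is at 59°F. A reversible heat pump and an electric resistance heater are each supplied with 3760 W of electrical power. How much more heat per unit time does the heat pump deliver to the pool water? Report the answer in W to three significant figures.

In absolute terms T_C = 288.15 K and T_H = 299.15 K, so ΔT = 11.00 K.
COP_Carnot = T_H/ΔT = 299.15/11.00 = 27.20.
The heat pump delivers Q̇_H = COP × Ẇ = 102300 W; the resistance heater delivers Ẇ = 3760 W.
Extra = (COP − 1)·Ẇ = 98490 W.

98500 W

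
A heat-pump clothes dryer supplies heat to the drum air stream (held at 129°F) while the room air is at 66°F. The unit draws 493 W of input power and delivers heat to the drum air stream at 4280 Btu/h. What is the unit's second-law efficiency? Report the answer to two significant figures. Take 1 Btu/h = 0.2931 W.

0.27

Converting, Q̇_H = 4280 Btu/h = 1254 W, so COP_actual = Q̇_H/Ẇ = 1254/493.0 = 2.545.
In absolute terms T_C = 292.04 K and T_H = 327.04 K, so ΔT = 35.00 K.
COP_Carnot = T_H/ΔT = 327.04/35.00 = 9.344.
η_II = COP_actual/COP_Carnot = 2.545/9.344 = 0.2723.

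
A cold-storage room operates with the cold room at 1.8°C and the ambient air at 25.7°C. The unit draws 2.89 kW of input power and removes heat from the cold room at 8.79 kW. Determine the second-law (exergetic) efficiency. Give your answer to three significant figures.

0.264

COP_actual = Q̇_C/Ẇ = 8.790/2.890 = 3.042.
In absolute terms T_C = 274.95 K and T_H = 298.85 K, so ΔT = 23.90 K.
COP_Carnot = T_C/ΔT = 274.95/23.90 = 11.50.
η_II = COP_actual/COP_Carnot = 3.042/11.50 = 0.2644.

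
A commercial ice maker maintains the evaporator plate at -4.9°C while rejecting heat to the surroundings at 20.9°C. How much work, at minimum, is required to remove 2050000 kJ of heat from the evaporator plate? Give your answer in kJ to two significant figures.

In absolute terms T_C = 268.25 K and T_H = 294.05 K, so ΔT = 25.80 K.
The reversible limit is COP_R = T_C/ΔT = 10.40, so W_min = Q_C/COP = Q_C·ΔT/T_C.
W_min = 2050000 × 25.80/268.25 = 197200 kJ.

200000 kJ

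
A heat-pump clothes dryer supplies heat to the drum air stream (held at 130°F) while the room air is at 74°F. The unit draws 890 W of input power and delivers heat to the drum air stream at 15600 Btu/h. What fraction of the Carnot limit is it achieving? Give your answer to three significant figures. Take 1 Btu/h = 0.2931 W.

Converting, Q̇_H = 15600 Btu/h = 4572 W, so COP_actual = Q̇_H/Ẇ = 4572/890.0 = 5.137.
In absolute terms T_C = 296.48 K and T_H = 327.59 K, so ΔT = 31.11 K.
COP_Carnot = T_H/ΔT = 327.59/31.11 = 10.53.
η_II = COP_actual/COP_Carnot = 5.137/10.53 = 0.4879.

0.488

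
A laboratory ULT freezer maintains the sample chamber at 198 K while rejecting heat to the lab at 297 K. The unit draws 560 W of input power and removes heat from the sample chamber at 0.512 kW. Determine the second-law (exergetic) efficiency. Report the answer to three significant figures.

Converting, Q̇_C = 0.5120 kW = 512.0 W, so COP_actual = Q̇_C/Ẇ = 512.0/560.0 = 0.9143.
The reservoir spacing is ΔT = 297 − 198 = 99.00 K.
COP_Carnot = T_C/ΔT = 198.00/99.00 = 2.000.
η_II = COP_actual/COP_Carnot = 0.9143/2.000 = 0.4571.

0.457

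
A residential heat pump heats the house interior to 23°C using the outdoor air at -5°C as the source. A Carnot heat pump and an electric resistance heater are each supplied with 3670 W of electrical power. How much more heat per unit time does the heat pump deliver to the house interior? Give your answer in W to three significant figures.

35100 W

In absolute terms T_C = 268.15 K and T_H = 296.15 K, so ΔT = 28.00 K.
COP_Carnot = T_H/ΔT = 296.15/28.00 = 10.58.
The heat pump delivers Q̇_H = COP × Ẇ = 38820 W; the resistance heater delivers Ẇ = 3670 W.
Extra = (COP − 1)·Ẇ = 35150 W.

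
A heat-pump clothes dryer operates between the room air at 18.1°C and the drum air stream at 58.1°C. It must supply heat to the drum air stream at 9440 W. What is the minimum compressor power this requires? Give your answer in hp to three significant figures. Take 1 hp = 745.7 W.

1.53 hp

In absolute terms T_C = 291.25 K and T_H = 331.25 K, so ΔT = 40.00 K.
COP_Carnot = T_H/ΔT = 331.25/40.00 = 8.281.
Ẇ_min = Q̇/COP_Carnot = 9440/8.281 = 1140 W = 1.529 hp.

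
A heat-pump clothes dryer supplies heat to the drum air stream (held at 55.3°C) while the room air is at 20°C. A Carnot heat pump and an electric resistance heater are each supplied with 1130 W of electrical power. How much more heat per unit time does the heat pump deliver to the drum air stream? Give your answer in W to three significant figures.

9380 W

In absolute terms T_C = 293.15 K and T_H = 328.45 K, so ΔT = 35.30 K.
COP_Carnot = T_H/ΔT = 328.45/35.30 = 9.305.
The heat pump delivers Q̇_H = COP × Ẇ = 10510 W; the resistance heater delivers Ẇ = 1130 W.
Extra = (COP − 1)·Ẇ = 9384 W.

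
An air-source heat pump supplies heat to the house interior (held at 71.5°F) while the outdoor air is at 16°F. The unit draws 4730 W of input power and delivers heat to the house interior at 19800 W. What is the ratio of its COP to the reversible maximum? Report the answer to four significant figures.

0.4374

COP_actual = Q̇_H/Ẇ = 19800/4730 = 4.186.
In absolute terms T_C = 264.26 K and T_H = 295.09 K, so ΔT = 30.83 K.
COP_Carnot = T_H/ΔT = 295.09/30.83 = 9.571.
η_II = COP_actual/COP_Carnot = 4.186/9.571 = 0.4374.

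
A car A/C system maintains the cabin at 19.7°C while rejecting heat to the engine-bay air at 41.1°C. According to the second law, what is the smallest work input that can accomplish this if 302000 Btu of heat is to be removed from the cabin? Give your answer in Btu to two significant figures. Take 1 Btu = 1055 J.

22000 Btu

In absolute terms T_C = 292.85 K and T_H = 314.25 K, so ΔT = 21.40 K.
The reversible limit is COP_R = T_C/ΔT = 13.68, so W_min = Q_C/COP = Q_C·ΔT/T_C.
W_min = 302000 × 21.40/292.85 = 22070 Btu.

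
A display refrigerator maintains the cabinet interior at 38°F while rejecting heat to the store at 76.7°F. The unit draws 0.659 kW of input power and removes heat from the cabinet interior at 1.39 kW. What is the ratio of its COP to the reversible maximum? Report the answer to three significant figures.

0.164

COP_actual = Q̇_C/Ẇ = 1.390/0.6590 = 2.109.
In absolute terms T_C = 276.48 K and T_H = 297.98 K, so ΔT = 21.50 K.
COP_Carnot = T_C/ΔT = 276.48/21.50 = 12.86.
η_II = COP_actual/COP_Carnot = 2.109/12.86 = 0.1640.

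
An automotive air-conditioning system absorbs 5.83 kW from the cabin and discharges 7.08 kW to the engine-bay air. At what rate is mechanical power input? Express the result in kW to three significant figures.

For a cyclic device the first law requires Q̇_H = Q̇_C + Ẇ.
Ẇ = Q̇_H − Q̇_C = 1.250 kW.

1.25 kW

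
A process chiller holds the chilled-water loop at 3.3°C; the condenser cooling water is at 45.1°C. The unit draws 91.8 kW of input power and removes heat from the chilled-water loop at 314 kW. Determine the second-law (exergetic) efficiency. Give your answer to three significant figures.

COP_actual = Q̇_C/Ẇ = 314.0/91.80 = 3.420.
In absolute terms T_C = 276.45 K and T_H = 318.25 K, so ΔT = 41.80 K.
COP_Carnot = T_C/ΔT = 276.45/41.80 = 6.614.
η_II = COP_actual/COP_Carnot = 3.420/6.614 = 0.5172.

0.517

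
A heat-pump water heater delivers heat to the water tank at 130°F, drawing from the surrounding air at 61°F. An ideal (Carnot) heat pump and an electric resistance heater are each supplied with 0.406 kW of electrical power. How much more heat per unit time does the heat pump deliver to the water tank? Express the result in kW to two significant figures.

In absolute terms T_C = 289.26 K and T_H = 327.59 K, so ΔT = 38.33 K.
COP_Carnot = T_H/ΔT = 327.59/38.33 = 8.546.
The heat pump delivers Q̇_H = COP × Ẇ = 3.470 kW; the resistance heater delivers Ẇ = 0.4060 kW.
Extra = (COP − 1)·Ẇ = 3.064 kW.

3.1 kW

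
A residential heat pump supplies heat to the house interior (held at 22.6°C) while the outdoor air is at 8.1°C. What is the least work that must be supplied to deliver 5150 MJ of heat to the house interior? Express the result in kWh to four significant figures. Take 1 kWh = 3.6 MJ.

70.14 kWh

In absolute terms T_C = 281.25 K and T_H = 295.75 K, so ΔT = 14.50 K.
The reversible limit is COP_HP = T_H/ΔT = 20.40, so W_min = Q_H/COP = Q_H·ΔT/T_H.
W_min = 5150 × 14.50/295.75 = 252.5 MJ = 70.14 kWh.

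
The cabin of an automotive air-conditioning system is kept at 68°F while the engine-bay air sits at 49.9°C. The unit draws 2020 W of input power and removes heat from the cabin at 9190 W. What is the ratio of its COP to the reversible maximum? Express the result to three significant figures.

COP_actual = Q̇_C/Ẇ = 9190/2020 = 4.550.
In absolute terms T_C = 293.15 K and T_H = 323.05 K, so ΔT = 29.90 K.
COP_Carnot = T_C/ΔT = 293.15/29.90 = 9.804.
η_II = COP_actual/COP_Carnot = 4.550/9.804 = 0.4640.

0.464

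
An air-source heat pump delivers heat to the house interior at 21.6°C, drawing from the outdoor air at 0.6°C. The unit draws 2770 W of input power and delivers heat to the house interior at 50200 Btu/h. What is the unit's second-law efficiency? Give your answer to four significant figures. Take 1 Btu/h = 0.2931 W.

Converting, Q̇_H = 50200 Btu/h = 14710 W, so COP_actual = Q̇_H/Ẇ = 14710/2770 = 5.312.
In absolute terms T_C = 273.75 K and T_H = 294.75 K, so ΔT = 21.00 K.
COP_Carnot = T_H/ΔT = 294.75/21.00 = 14.04.
η_II = COP_actual/COP_Carnot = 5.312/14.04 = 0.3784.

0.3784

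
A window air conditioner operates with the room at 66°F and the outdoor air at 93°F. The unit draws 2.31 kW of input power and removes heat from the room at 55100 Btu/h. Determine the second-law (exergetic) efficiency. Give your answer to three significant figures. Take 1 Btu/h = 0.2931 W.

0.359

Converting, Q̇_C = 55100 Btu/h = 16.15 kW, so COP_actual = Q̇_C/Ẇ = 16.15/2.310 = 6.991.
In absolute terms T_C = 292.04 K and T_H = 307.04 K, so ΔT = 15.00 K.
COP_Carnot = T_C/ΔT = 292.04/15.00 = 19.47.
η_II = COP_actual/COP_Carnot = 6.991/19.47 = 0.3591.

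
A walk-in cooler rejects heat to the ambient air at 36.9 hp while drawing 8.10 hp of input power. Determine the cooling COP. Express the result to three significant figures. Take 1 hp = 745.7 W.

3.56

The first law gives Q̇_H = Q̇_C + Ẇ, so the three rates are Q̇_C = 28.80, Q̇_H = 36.90, Ẇ = 8.100 hp.
COP_R = Q̇_C/Ẇ = 28.80/8.100 = 3.556.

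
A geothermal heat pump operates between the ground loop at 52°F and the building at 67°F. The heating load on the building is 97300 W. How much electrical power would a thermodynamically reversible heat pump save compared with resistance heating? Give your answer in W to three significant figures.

94500 W

In absolute terms T_C = 284.26 K and T_H = 292.59 K, so ΔT = 8.333 K.
COP_Carnot = T_H/ΔT = 292.59/8.333 = 35.11.
Resistance heating needs Ẇ_res = Q̇_H = 97300 W; the reversible heat pump needs only Ẇ_hp = Q̇_H/COP = 2771 W.
Saving = 97300 − 2771 = 94530 W.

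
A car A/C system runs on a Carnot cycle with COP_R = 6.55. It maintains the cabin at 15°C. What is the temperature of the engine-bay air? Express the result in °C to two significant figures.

COP_R = T_C/(T_H − T_C) gives T_H − T_C = T_C/COP.
With T_C = 288.15 K, T_H = 288.15 × (1 + 1/6.55) = 332.14 K.
Converting, 332.14 K = 58.99°C.

59 °C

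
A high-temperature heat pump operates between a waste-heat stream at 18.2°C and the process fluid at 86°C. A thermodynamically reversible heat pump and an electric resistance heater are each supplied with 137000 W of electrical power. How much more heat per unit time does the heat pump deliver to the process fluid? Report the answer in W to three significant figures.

589000 W

In absolute terms T_C = 291.35 K and T_H = 359.15 K, so ΔT = 67.80 K.
COP_Carnot = T_H/ΔT = 359.15/67.80 = 5.297.
The heat pump delivers Q̇_H = COP × Ẇ = 725700 W; the resistance heater delivers Ẇ = 137000 W.
Extra = (COP − 1)·Ẇ = 588700 W.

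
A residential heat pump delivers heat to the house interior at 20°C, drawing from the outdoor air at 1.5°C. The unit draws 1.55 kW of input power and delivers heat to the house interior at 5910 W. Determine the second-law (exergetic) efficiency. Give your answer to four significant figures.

Converting, Q̇_H = 5910 W = 5.910 kW, so COP_actual = Q̇_H/Ẇ = 5.910/1.550 = 3.813.
In absolute terms T_C = 274.65 K and T_H = 293.15 K, so ΔT = 18.50 K.
COP_Carnot = T_H/ΔT = 293.15/18.50 = 15.85.
η_II = COP_actual/COP_Carnot = 3.813/15.85 = 0.2406.

0.2406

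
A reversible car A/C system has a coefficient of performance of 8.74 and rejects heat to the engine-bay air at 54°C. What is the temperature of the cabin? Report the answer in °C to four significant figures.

20.41 °C

For a Carnot refrigerator COP_R = T_C/(T_H − T_C), so T_C = COP·T_H/(1 + COP).
With T_H = 327.15 K, T_C = 8.74 × 327.15/9.740 = 293.56 K.
Converting, 293.56 K = 20.41°C.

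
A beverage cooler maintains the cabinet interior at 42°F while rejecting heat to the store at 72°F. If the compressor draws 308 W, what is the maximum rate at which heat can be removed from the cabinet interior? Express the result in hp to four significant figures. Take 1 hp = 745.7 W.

6.907 hp

In absolute terms T_C = 278.71 K and T_H = 295.37 K, so ΔT = 16.67 K.
COP_Carnot = T_C/ΔT = 278.71/16.67 = 16.72.
Q̇_max = COP_Carnot × Ẇ = 16.72 × 308.0 W = 5150 W = 6.907 hp.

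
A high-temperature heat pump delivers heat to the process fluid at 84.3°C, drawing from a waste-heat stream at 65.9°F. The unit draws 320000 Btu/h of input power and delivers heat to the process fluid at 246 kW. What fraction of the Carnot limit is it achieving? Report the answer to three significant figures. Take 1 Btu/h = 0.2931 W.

Converting, Q̇_H = 246.0 kW = 839300 Btu/h, so COP_actual = Q̇_H/Ẇ = 839300/320000 = 2.623.
In absolute terms T_C = 291.98 K and T_H = 357.45 K, so ΔT = 65.47 K.
COP_Carnot = T_H/ΔT = 357.45/65.47 = 5.460.
η_II = COP_actual/COP_Carnot = 2.623/5.460 = 0.4804.

0.480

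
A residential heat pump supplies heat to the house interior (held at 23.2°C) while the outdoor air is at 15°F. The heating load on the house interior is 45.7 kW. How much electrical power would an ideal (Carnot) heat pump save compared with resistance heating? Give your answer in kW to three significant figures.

In absolute terms T_C = 263.71 K and T_H = 296.35 K, so ΔT = 32.64 K.
COP_Carnot = T_H/ΔT = 296.35/32.64 = 9.078.
Resistance heating needs Ẇ_res = Q̇_H = 45.70 kW; the reversible heat pump needs only Ẇ_hp = Q̇_H/COP = 5.034 kW.
Saving = 45.70 − 5.034 = 40.67 kW.

40.7 kW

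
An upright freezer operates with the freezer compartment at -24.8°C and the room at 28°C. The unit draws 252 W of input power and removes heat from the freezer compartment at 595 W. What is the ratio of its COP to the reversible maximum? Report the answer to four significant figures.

0.5020

COP_actual = Q̇_C/Ẇ = 595.0/252.0 = 2.361.
In absolute terms T_C = 248.35 K and T_H = 301.15 K, so ΔT = 52.80 K.
COP_Carnot = T_C/ΔT = 248.35/52.80 = 4.704.
η_II = COP_actual/COP_Carnot = 2.361/4.704 = 0.5020.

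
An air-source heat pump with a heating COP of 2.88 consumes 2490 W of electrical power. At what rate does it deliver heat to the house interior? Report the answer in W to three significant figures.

7170 W

Q̇_H = COP_HP × Ẇ = 2.88 × 2490 = 7171 W.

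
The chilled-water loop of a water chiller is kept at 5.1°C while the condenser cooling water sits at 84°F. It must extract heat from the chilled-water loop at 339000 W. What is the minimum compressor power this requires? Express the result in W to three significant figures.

In absolute terms T_C = 278.25 K and T_H = 302.04 K, so ΔT = 23.79 K.
COP_Carnot = T_C/ΔT = 278.25/23.79 = 11.70.
Ẇ_min = Q̇/COP_Carnot = 339000/11.70 = 28980 W.

29000 W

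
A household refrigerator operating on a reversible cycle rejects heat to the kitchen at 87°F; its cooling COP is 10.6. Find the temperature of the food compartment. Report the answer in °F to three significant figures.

39.9 °F

For a Carnot refrigerator COP_R = T_C/(T_H − T_C), so T_C = COP·T_H/(1 + COP).
With T_H = 303.71 K, T_C = 10.6 × 303.71/11.60 = 277.52 K.
Converting, 277.52 K = 39.87°F.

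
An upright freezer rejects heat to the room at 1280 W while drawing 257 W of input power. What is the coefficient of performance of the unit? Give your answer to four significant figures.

The first law gives Q̇_H = Q̇_C + Ẇ, so the three rates are Q̇_C = 1023, Q̇_H = 1280, Ẇ = 257.0 W.
COP_R = Q̇_C/Ẇ = 1023/257.0 = 3.981.

3.981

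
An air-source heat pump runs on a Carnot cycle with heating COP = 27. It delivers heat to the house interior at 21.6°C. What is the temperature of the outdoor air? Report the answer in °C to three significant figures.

10.7 °C

COP_HP = T_H/(T_H − T_C) gives T_H − T_C = T_H/COP.
With T_H = 294.75 K, T_C = 294.75 × (1 − 1/27) = 283.83 K.
Converting, 283.83 K = 10.68°C.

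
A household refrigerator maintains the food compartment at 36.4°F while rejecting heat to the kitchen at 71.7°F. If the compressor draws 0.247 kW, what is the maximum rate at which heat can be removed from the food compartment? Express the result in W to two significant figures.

3500 W

In absolute terms T_C = 275.59 K and T_H = 295.21 K, so ΔT = 19.61 K.
COP_Carnot = T_C/ΔT = 275.59/19.61 = 14.05.
Q̇_max = COP_Carnot × Ẇ = 14.05 × 0.2470 kW = 3.471 kW = 3471 W.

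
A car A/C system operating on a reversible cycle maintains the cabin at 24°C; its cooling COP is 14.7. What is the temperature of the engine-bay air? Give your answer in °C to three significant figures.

COP_R = T_C/(T_H − T_C) gives T_H − T_C = T_C/COP.
With T_C = 297.15 K, T_H = 297.15 × (1 + 1/14.7) = 317.36 K.
Converting, 317.36 K = 44.21°C.

44.2 °C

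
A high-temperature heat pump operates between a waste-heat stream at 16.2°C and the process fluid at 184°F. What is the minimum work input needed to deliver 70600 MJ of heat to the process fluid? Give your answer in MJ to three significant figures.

In absolute terms T_C = 289.35 K and T_H = 357.59 K, so ΔT = 68.24 K.
The reversible limit is COP_HP = T_H/ΔT = 5.240, so W_min = Q_H/COP = Q_H·ΔT/T_H.
W_min = 70600 × 68.24/357.59 = 13470 MJ.

13500 MJ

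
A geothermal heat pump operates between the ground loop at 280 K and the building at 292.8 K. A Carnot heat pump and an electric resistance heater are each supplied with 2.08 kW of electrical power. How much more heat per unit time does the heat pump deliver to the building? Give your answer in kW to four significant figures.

The reservoir spacing is ΔT = 292.8 − 280 = 12.80 K.
COP_Carnot = T_H/ΔT = 292.80/12.80 = 22.88.
The heat pump delivers Q̇_H = COP × Ẇ = 47.58 kW; the resistance heater delivers Ẇ = 2.080 kW.
Extra = (COP − 1)·Ẇ = 45.50 kW.

45.50 kW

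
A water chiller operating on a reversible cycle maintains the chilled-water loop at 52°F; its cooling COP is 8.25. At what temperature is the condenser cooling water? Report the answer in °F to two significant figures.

110 °F

COP_R = T_C/(T_H − T_C) gives T_H − T_C = T_C/COP.
With T_C = 284.26 K, T_H = 284.26 × (1 + 1/8.25) = 318.72 K.
Converting, 318.72 K = 114.02°F.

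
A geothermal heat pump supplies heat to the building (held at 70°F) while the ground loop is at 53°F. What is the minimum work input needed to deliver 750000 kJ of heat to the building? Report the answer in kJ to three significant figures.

24100 kJ

In absolute terms T_C = 284.82 K and T_H = 294.26 K, so ΔT = 9.444 K.
The reversible limit is COP_HP = T_H/ΔT = 31.16, so W_min = Q_H/COP = Q_H·ΔT/T_H.
W_min = 750000 × 9.444/294.26 = 24070 kJ.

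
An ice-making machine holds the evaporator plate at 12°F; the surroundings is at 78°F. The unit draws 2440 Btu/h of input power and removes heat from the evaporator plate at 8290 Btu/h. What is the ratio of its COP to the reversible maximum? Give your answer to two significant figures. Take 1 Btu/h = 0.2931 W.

0.48

COP_actual = Q̇_C/Ẇ = 8290/2440 = 3.398.
In absolute terms T_C = 262.04 K and T_H = 298.71 K, so ΔT = 36.67 K.
COP_Carnot = T_C/ΔT = 262.04/36.67 = 7.147.
η_II = COP_actual/COP_Carnot = 3.398/7.147 = 0.4754.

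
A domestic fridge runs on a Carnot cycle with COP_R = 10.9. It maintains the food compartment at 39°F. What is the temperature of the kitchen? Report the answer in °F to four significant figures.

COP_R = T_C/(T_H − T_C) gives T_H − T_C = T_C/COP.
With T_C = 277.04 K, T_H = 277.04 × (1 + 1/10.9) = 302.46 K.
Converting, 302.46 K = 84.75°F.

84.75 °F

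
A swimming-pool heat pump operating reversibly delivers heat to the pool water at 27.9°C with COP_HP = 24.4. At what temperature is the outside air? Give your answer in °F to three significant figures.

60.0 °F

COP_HP = T_H/(T_H − T_C) gives T_H − T_C = T_H/COP.
With T_H = 301.05 K, T_C = 301.05 × (1 − 1/24.4) = 288.71 K.
Converting, 288.71 K = 60.01°F.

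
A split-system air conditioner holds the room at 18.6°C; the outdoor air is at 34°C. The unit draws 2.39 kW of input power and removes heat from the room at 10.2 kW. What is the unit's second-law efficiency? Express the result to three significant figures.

COP_actual = Q̇_C/Ẇ = 10.20/2.390 = 4.268.
In absolute terms T_C = 291.75 K and T_H = 307.15 K, so ΔT = 15.40 K.
COP_Carnot = T_C/ΔT = 291.75/15.40 = 18.94.
η_II = COP_actual/COP_Carnot = 4.268/18.94 = 0.2253.

0.225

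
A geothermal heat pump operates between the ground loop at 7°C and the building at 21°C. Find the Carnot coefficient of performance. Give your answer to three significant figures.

In absolute terms T_C = 280.15 K and T_H = 294.15 K, so ΔT = 14.00 K.
For a reversible cycle, COP_Carnot = T_H/ΔT = 294.15/14.00 = 21.01.

21.0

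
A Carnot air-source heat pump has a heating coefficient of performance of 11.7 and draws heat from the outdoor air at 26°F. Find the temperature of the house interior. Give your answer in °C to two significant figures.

22 °C

COP_HP = T_H/(T_H − T_C) rearranges to T_H = COP·T_C/(COP − 1).
With T_C = 269.82 K, T_H = 11.7 × 269.82/10.70 = 295.03 K.
Converting, 295.03 K = 21.88°C.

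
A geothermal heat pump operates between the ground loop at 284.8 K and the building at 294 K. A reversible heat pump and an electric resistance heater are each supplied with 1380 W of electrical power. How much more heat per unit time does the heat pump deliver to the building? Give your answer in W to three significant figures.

42700 W

The reservoir spacing is ΔT = 294 − 284.8 = 9.200 K.
COP_Carnot = T_H/ΔT = 294.00/9.200 = 31.96.
The heat pump delivers Q̇_H = COP × Ẇ = 44100 W; the resistance heater delivers Ẇ = 1380 W.
Extra = (COP − 1)·Ẇ = 42720 W.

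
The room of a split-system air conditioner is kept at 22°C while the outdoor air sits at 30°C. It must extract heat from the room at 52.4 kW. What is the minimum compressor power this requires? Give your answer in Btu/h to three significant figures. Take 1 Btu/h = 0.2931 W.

In absolute terms T_C = 295.15 K and T_H = 303.15 K, so ΔT = 8.000 K.
COP_Carnot = T_C/ΔT = 295.15/8.000 = 36.89.
Ẇ_min = Q̇/COP_Carnot = 52.40/36.89 = 1.420 kW = 4846 Btu/h.

4850 Btu/h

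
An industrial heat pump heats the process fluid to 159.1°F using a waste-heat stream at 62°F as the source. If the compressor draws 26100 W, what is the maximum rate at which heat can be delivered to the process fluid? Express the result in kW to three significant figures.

In absolute terms T_C = 289.82 K and T_H = 343.76 K, so ΔT = 53.94 K.
COP_Carnot = T_H/ΔT = 343.76/53.94 = 6.373.
Q̇_max = COP_Carnot × Ẇ = 6.373 × 26100 W = 166300 W = 166.3 kW.

166 kW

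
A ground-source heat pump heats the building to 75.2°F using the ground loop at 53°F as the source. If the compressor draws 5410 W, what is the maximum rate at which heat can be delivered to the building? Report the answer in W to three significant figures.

130000 W

In absolute terms T_C = 284.82 K and T_H = 297.15 K, so ΔT = 12.33 K.
COP_Carnot = T_H/ΔT = 297.15/12.33 = 24.09.
Q̇_max = COP_Carnot × Ẇ = 24.09 × 5410 W = 130300 W.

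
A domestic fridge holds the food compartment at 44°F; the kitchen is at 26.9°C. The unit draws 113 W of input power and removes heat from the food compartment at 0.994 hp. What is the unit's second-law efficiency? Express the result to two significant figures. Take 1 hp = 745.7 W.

Converting, Q̇_C = 0.9940 hp = 741.2 W, so COP_actual = Q̇_C/Ẇ = 741.2/113.0 = 6.560.
In absolute terms T_C = 279.82 K and T_H = 300.05 K, so ΔT = 20.23 K.
COP_Carnot = T_C/ΔT = 279.82/20.23 = 13.83.
η_II = COP_actual/COP_Carnot = 6.560/13.83 = 0.4743.

0.47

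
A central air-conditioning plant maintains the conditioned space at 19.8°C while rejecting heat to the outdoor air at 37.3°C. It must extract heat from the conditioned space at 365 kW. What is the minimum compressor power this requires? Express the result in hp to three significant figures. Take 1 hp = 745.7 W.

29.2 hp

In absolute terms T_C = 292.95 K and T_H = 310.45 K, so ΔT = 17.50 K.
COP_Carnot = T_C/ΔT = 292.95/17.50 = 16.74.
Ẇ_min = Q̇/COP_Carnot = 365.0/16.74 = 21.80 kW = 29.24 hp.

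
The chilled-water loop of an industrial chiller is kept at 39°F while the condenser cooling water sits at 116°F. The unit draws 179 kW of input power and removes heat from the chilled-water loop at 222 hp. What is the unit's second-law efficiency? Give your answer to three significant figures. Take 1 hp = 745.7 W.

0.143

Converting, Q̇_C = 222.0 hp = 165.5 kW, so COP_actual = Q̇_C/Ẇ = 165.5/179.0 = 0.9248.
In absolute terms T_C = 277.04 K and T_H = 319.82 K, so ΔT = 42.78 K.
COP_Carnot = T_C/ΔT = 277.04/42.78 = 6.476.
η_II = COP_actual/COP_Carnot = 0.9248/6.476 = 0.1428.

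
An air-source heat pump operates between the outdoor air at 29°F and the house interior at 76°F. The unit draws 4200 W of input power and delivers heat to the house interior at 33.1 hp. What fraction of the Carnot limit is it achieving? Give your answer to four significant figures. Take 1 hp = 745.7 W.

Converting, Q̇_H = 33.10 hp = 24680 W, so COP_actual = Q̇_H/Ẇ = 24680/4200 = 5.877.
In absolute terms T_C = 271.48 K and T_H = 297.59 K, so ΔT = 26.11 K.
COP_Carnot = T_H/ΔT = 297.59/26.11 = 11.40.
η_II = COP_actual/COP_Carnot = 5.877/11.40 = 0.5156.

0.5156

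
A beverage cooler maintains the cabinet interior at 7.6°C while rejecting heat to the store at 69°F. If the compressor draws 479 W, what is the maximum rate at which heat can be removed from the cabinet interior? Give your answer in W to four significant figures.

10380 W

In absolute terms T_C = 280.75 K and T_H = 293.71 K, so ΔT = 12.96 K.
COP_Carnot = T_C/ΔT = 280.75/12.96 = 21.67.
Q̇_max = COP_Carnot × Ẇ = 21.67 × 479.0 W = 10380 W.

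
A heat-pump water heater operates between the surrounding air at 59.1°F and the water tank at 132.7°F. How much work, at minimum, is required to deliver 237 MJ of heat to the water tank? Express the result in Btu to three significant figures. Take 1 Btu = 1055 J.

In absolute terms T_C = 288.21 K and T_H = 329.09 K, so ΔT = 40.89 K.
The reversible limit is COP_HP = T_H/ΔT = 8.049, so W_min = Q_H/COP = Q_H·ΔT/T_H.
W_min = 237.0 × 40.89/329.09 = 29.45 MJ = 27910 Btu.

27900 Btu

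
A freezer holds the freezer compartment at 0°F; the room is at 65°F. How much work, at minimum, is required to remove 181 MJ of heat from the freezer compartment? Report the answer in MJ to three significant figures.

In absolute terms T_C = 255.37 K and T_H = 291.48 K, so ΔT = 36.11 K.
The reversible limit is COP_R = T_C/ΔT = 7.072, so W_min = Q_C/COP = Q_C·ΔT/T_C.
W_min = 181.0 × 36.11/255.37 = 25.59 MJ.

25.6 MJ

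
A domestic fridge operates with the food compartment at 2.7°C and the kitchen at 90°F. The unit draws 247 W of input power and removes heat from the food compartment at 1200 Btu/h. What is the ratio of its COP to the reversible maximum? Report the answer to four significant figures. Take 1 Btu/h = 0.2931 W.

Converting, Q̇_C = 1200 Btu/h = 351.7 W, so COP_actual = Q̇_C/Ẇ = 351.7/247.0 = 1.424.
In absolute terms T_C = 275.85 K and T_H = 305.37 K, so ΔT = 29.52 K.
COP_Carnot = T_C/ΔT = 275.85/29.52 = 9.344.
η_II = COP_actual/COP_Carnot = 1.424/9.344 = 0.1524.

0.1524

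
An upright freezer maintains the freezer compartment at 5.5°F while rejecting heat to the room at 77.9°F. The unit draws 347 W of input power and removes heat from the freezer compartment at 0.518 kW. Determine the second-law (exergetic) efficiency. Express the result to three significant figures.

0.232

Converting, Q̇_C = 0.5180 kW = 518.0 W, so COP_actual = Q̇_C/Ẇ = 518.0/347.0 = 1.493.
In absolute terms T_C = 258.43 K and T_H = 298.65 K, so ΔT = 40.22 K.
COP_Carnot = T_C/ΔT = 258.43/40.22 = 6.425.
η_II = COP_actual/COP_Carnot = 1.493/6.425 = 0.2323.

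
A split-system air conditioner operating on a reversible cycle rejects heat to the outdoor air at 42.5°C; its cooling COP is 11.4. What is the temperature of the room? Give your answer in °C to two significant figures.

For a Carnot refrigerator COP_R = T_C/(T_H − T_C), so T_C = COP·T_H/(1 + COP).
With T_H = 315.65 K, T_C = 11.4 × 315.65/12.40 = 290.19 K.
Converting, 290.19 K = 17.04°C.

17 °C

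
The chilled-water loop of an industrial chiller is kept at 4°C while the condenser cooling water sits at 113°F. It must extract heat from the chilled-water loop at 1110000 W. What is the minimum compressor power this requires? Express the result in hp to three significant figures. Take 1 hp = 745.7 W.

In absolute terms T_C = 277.15 K and T_H = 318.15 K, so ΔT = 41.00 K.
COP_Carnot = T_C/ΔT = 277.15/41.00 = 6.760.
Ẇ_min = Q̇/COP_Carnot = 1110000/6.760 = 164200 W = 220.2 hp.

220 hp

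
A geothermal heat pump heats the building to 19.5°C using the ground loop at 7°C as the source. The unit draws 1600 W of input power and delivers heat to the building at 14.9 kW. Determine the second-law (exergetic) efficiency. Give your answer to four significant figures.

0.3978

Converting, Q̇_H = 14.90 kW = 14900 W, so COP_actual = Q̇_H/Ẇ = 14900/1600 = 9.313.
In absolute terms T_C = 280.15 K and T_H = 292.65 K, so ΔT = 12.50 K.
COP_Carnot = T_H/ΔT = 292.65/12.50 = 23.41.
η_II = COP_actual/COP_Carnot = 9.313/23.41 = 0.3978.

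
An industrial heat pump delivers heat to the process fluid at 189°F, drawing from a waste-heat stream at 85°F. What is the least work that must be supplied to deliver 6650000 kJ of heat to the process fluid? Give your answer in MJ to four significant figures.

In absolute terms T_C = 302.59 K and T_H = 360.37 K, so ΔT = 57.78 K.
The reversible limit is COP_HP = T_H/ΔT = 6.237, so W_min = Q_H/COP = Q_H·ΔT/T_H.
W_min = 6650000 × 57.78/360.37 = 1066000 kJ = 1066 MJ.

1066 MJ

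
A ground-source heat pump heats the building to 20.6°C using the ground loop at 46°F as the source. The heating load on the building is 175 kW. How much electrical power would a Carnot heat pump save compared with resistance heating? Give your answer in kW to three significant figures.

167 kW

In absolute terms T_C = 280.93 K and T_H = 293.75 K, so ΔT = 12.82 K.
COP_Carnot = T_H/ΔT = 293.75/12.82 = 22.91.
Resistance heating needs Ẇ_res = Q̇_H = 175.0 kW; the reversible heat pump needs only Ẇ_hp = Q̇_H/COP = 7.639 kW.
Saving = 175.0 − 7.639 = 167.4 kW.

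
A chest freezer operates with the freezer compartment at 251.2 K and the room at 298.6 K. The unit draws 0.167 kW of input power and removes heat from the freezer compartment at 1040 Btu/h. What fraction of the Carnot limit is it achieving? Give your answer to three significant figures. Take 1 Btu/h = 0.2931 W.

Converting, Q̇_C = 1040 Btu/h = 0.3048 kW, so COP_actual = Q̇_C/Ẇ = 0.3048/0.1670 = 1.825.
The reservoir spacing is ΔT = 298.6 − 251.2 = 47.40 K.
COP_Carnot = T_C/ΔT = 251.20/47.40 = 5.300.
η_II = COP_actual/COP_Carnot = 1.825/5.300 = 0.3444.

0.344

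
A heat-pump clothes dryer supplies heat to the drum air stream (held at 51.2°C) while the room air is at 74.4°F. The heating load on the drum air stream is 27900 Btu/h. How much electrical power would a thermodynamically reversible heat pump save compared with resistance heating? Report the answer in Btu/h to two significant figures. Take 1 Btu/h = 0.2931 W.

26000 Btu/h

In absolute terms T_C = 296.71 K and T_H = 324.35 K, so ΔT = 27.64 K.
COP_Carnot = T_H/ΔT = 324.35/27.64 = 11.73.
Resistance heating needs Ẇ_res = Q̇_H = 27900 Btu/h; the reversible heat pump needs only Ẇ_hp = Q̇_H/COP = 2378 Btu/h.
Saving = 27900 − 2378 = 25520 Btu/h.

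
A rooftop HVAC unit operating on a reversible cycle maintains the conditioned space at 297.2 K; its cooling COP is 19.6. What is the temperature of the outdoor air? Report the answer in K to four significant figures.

312.4 K

COP_R = T_C/(T_H − T_C) gives T_H − T_C = T_C/COP.
With T_C = 297.20 K, T_H = 297.20 × (1 + 1/19.6) = 312.36 K.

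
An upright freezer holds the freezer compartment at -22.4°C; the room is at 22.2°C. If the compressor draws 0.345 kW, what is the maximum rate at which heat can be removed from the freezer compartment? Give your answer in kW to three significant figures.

In absolute terms T_C = 250.75 K and T_H = 295.35 K, so ΔT = 44.60 K.
COP_Carnot = T_C/ΔT = 250.75/44.60 = 5.622.
Q̇_max = COP_Carnot × Ẇ = 5.622 × 0.3450 kW = 1.940 kW.

1.94 kW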